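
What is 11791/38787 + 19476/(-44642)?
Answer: -114520895/865764627 ≈ -0.13228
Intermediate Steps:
11791/38787 + 19476/(-44642) = 11791*(1/38787) + 19476*(-1/44642) = 11791/38787 - 9738/22321 = -114520895/865764627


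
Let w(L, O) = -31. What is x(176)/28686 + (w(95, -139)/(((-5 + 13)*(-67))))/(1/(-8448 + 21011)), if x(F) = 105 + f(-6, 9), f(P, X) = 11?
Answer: 5585955467/7687848 ≈ 726.60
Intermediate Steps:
x(F) = 116 (x(F) = 105 + 11 = 116)
x(176)/28686 + (w(95, -139)/(((-5 + 13)*(-67))))/(1/(-8448 + 21011)) = 116/28686 + (-31*(-1/(67*(-5 + 13))))/(1/(-8448 + 21011)) = 116*(1/28686) + (-31/(8*(-67)))/(1/12563) = 58/14343 + (-31/(-536))/(1/12563) = 58/14343 - 31*(-1/536)*12563 = 58/14343 + (31/536)*12563 = 58/14343 + 389453/536 = 5585955467/7687848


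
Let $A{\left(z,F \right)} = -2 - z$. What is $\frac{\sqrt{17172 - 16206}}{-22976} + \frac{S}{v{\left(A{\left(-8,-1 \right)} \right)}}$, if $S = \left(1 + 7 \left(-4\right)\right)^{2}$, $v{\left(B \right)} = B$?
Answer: $\frac{243}{2} - \frac{\sqrt{966}}{22976} \approx 121.5$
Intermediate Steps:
$S = 729$ ($S = \left(1 - 28\right)^{2} = \left(-27\right)^{2} = 729$)
$\frac{\sqrt{17172 - 16206}}{-22976} + \frac{S}{v{\left(A{\left(-8,-1 \right)} \right)}} = \frac{\sqrt{17172 - 16206}}{-22976} + \frac{729}{-2 - -8} = \sqrt{966} \left(- \frac{1}{22976}\right) + \frac{729}{-2 + 8} = - \frac{\sqrt{966}}{22976} + \frac{729}{6} = - \frac{\sqrt{966}}{22976} + 729 \cdot \frac{1}{6} = - \frac{\sqrt{966}}{22976} + \frac{243}{2} = \frac{243}{2} - \frac{\sqrt{966}}{22976}$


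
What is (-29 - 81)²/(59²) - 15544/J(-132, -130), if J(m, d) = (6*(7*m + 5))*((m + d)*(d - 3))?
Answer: 581239580266/167210569491 ≈ 3.4761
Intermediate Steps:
J(m, d) = (-3 + d)*(30 + 42*m)*(d + m) (J(m, d) = (6*(5 + 7*m))*((d + m)*(-3 + d)) = (30 + 42*m)*((-3 + d)*(d + m)) = (-3 + d)*(30 + 42*m)*(d + m))
(-29 - 81)²/(59²) - 15544/J(-132, -130) = (-29 - 81)²/(59²) - 15544/(-126*(-132)² - 90*(-130) - 90*(-132) + 30*(-130)² - 96*(-130)*(-132) + 42*(-130)*(-132)² + 42*(-132)*(-130)²) = (-110)²/3481 - 15544/(-126*17424 + 11700 + 11880 + 30*16900 - 1647360 + 42*(-130)*17424 + 42*(-132)*16900) = 12100*(1/3481) - 15544/(-2195424 + 11700 + 11880 + 507000 - 1647360 - 95135040 - 93693600) = 12100/3481 - 15544/(-192140844) = 12100/3481 - 15544*(-1/192140844) = 12100/3481 + 3886/48035211 = 581239580266/167210569491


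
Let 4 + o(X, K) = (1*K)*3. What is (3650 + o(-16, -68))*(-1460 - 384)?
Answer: -6347048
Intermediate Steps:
o(X, K) = -4 + 3*K (o(X, K) = -4 + (1*K)*3 = -4 + K*3 = -4 + 3*K)
(3650 + o(-16, -68))*(-1460 - 384) = (3650 + (-4 + 3*(-68)))*(-1460 - 384) = (3650 + (-4 - 204))*(-1844) = (3650 - 208)*(-1844) = 3442*(-1844) = -6347048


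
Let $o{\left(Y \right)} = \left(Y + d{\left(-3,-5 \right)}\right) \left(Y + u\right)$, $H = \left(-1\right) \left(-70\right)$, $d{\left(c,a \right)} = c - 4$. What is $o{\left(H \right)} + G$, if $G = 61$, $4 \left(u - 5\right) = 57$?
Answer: $\frac{22735}{4} \approx 5683.8$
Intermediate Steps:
$u = \frac{77}{4}$ ($u = 5 + \frac{1}{4} \cdot 57 = 5 + \frac{57}{4} = \frac{77}{4} \approx 19.25$)
$d{\left(c,a \right)} = -4 + c$ ($d{\left(c,a \right)} = c - 4 = -4 + c$)
$H = 70$
$o{\left(Y \right)} = \left(-7 + Y\right) \left(\frac{77}{4} + Y\right)$ ($o{\left(Y \right)} = \left(Y - 7\right) \left(Y + \frac{77}{4}\right) = \left(Y - 7\right) \left(\frac{77}{4} + Y\right) = \left(-7 + Y\right) \left(\frac{77}{4} + Y\right)$)
$o{\left(H \right)} + G = \left(- \frac{539}{4} + 70^{2} + \frac{49}{4} \cdot 70\right) + 61 = \left(- \frac{539}{4} + 4900 + \frac{1715}{2}\right) + 61 = \frac{22491}{4} + 61 = \frac{22735}{4}$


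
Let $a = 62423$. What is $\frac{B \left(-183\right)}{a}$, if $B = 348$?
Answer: $- \frac{63684}{62423} \approx -1.0202$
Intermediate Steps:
$\frac{B \left(-183\right)}{a} = \frac{348 \left(-183\right)}{62423} = \left(-63684\right) \frac{1}{62423} = - \frac{63684}{62423}$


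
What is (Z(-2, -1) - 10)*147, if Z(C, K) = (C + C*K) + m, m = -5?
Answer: -2205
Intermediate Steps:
Z(C, K) = -5 + C + C*K (Z(C, K) = (C + C*K) - 5 = -5 + C + C*K)
(Z(-2, -1) - 10)*147 = ((-5 - 2 - 2*(-1)) - 10)*147 = ((-5 - 2 + 2) - 10)*147 = (-5 - 10)*147 = -15*147 = -2205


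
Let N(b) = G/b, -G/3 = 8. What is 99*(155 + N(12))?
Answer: 15147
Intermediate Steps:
G = -24 (G = -3*8 = -24)
N(b) = -24/b
99*(155 + N(12)) = 99*(155 - 24/12) = 99*(155 - 24*1/12) = 99*(155 - 2) = 99*153 = 15147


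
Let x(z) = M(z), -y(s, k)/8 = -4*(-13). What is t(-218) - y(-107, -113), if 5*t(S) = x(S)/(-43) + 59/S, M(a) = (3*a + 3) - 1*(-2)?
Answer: 3927373/9374 ≈ 418.96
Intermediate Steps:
y(s, k) = -416 (y(s, k) = -(-32)*(-13) = -8*52 = -416)
M(a) = 5 + 3*a (M(a) = (3 + 3*a) + 2 = 5 + 3*a)
x(z) = 5 + 3*z
t(S) = -1/43 - 3*S/215 + 59/(5*S) (t(S) = ((5 + 3*S)/(-43) + 59/S)/5 = ((5 + 3*S)*(-1/43) + 59/S)/5 = ((-5/43 - 3*S/43) + 59/S)/5 = (-5/43 + 59/S - 3*S/43)/5 = -1/43 - 3*S/215 + 59/(5*S))
t(-218) - y(-107, -113) = (1/215)*(2537 - 1*(-218)*(5 + 3*(-218)))/(-218) - 1*(-416) = (1/215)*(-1/218)*(2537 - 1*(-218)*(5 - 654)) + 416 = (1/215)*(-1/218)*(2537 - 1*(-218)*(-649)) + 416 = (1/215)*(-1/218)*(2537 - 141482) + 416 = (1/215)*(-1/218)*(-138945) + 416 = 27789/9374 + 416 = 3927373/9374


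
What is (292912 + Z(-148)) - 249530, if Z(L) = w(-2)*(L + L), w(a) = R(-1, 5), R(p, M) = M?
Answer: 41902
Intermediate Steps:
w(a) = 5
Z(L) = 10*L (Z(L) = 5*(L + L) = 5*(2*L) = 10*L)
(292912 + Z(-148)) - 249530 = (292912 + 10*(-148)) - 249530 = (292912 - 1480) - 249530 = 291432 - 249530 = 41902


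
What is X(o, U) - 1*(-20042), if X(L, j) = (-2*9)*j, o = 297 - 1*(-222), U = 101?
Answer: 18224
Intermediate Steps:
o = 519 (o = 297 + 222 = 519)
X(L, j) = -18*j
X(o, U) - 1*(-20042) = -18*101 - 1*(-20042) = -1818 + 20042 = 18224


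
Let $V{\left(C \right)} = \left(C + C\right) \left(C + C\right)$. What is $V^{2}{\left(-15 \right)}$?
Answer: $810000$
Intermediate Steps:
$V{\left(C \right)} = 4 C^{2}$ ($V{\left(C \right)} = 2 C 2 C = 4 C^{2}$)
$V^{2}{\left(-15 \right)} = \left(4 \left(-15\right)^{2}\right)^{2} = \left(4 \cdot 225\right)^{2} = 900^{2} = 810000$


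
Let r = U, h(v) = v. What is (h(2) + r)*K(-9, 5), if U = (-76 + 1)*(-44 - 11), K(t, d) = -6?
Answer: -24762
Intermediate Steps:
U = 4125 (U = -75*(-55) = 4125)
r = 4125
(h(2) + r)*K(-9, 5) = (2 + 4125)*(-6) = 4127*(-6) = -24762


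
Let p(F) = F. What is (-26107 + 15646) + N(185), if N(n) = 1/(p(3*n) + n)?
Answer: -7741139/740 ≈ -10461.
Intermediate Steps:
N(n) = 1/(4*n) (N(n) = 1/(3*n + n) = 1/(4*n))
(-26107 + 15646) + N(185) = (-26107 + 15646) + (1/4)/185 = -10461 + (1/4)*(1/185) = -10461 + 1/740 = -7741139/740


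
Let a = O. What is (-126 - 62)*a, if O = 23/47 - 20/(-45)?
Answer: -1580/9 ≈ -175.56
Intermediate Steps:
O = 395/423 (O = 23*(1/47) - 20*(-1/45) = 23/47 + 4/9 = 395/423 ≈ 0.93381)
a = 395/423 ≈ 0.93381
(-126 - 62)*a = (-126 - 62)*(395/423) = -188*395/423 = -1580/9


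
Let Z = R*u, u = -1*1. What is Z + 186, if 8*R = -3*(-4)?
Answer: 369/2 ≈ 184.50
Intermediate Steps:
R = 3/2 (R = (-3*(-4))/8 = (1/8)*12 = 3/2 ≈ 1.5000)
u = -1
Z = -3/2 (Z = (3/2)*(-1) = -3/2 ≈ -1.5000)
Z + 186 = -3/2 + 186 = 369/2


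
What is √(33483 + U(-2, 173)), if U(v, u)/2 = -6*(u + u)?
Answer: 3*√3259 ≈ 171.26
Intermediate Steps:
U(v, u) = -24*u (U(v, u) = 2*(-6*(u + u)) = 2*(-12*u) = -24*u)
√(33483 + U(-2, 173)) = √(33483 - 24*173) = √(33483 - 4152) = √29331 = 3*√3259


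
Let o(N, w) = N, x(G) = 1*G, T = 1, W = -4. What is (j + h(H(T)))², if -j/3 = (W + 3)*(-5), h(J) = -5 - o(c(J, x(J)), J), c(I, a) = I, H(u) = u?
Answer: 441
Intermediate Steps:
x(G) = G
h(J) = -5 - J
j = -15 (j = -3*(-4 + 3)*(-5) = -(-3)*(-5) = -3*5 = -15)
(j + h(H(T)))² = (-15 + (-5 - 1*1))² = (-15 + (-5 - 1))² = (-15 - 6)² = (-21)² = 441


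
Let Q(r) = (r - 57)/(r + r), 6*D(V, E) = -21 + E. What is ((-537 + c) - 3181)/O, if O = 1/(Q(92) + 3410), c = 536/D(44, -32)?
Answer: -62832209125/4876 ≈ -1.2886e+7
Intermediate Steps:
D(V, E) = -7/2 + E/6 (D(V, E) = (-21 + E)/6 = -7/2 + E/6)
Q(r) = (-57 + r)/(2*r) (Q(r) = (-57 + r)/((2*r)) = (-57 + r)*(1/(2*r)) = (-57 + r)/(2*r))
c = -3216/53 (c = 536/(-7/2 + (⅙)*(-32)) = 536/(-7/2 - 16/3) = 536/(-53/6) = 536*(-6/53) = -3216/53 ≈ -60.679)
O = 184/627475 (O = 1/((½)*(-57 + 92)/92 + 3410) = 1/((½)*(1/92)*35 + 3410) = 1/(35/184 + 3410) = 1/(627475/184) = 184/627475 ≈ 0.00029324)
((-537 + c) - 3181)/O = ((-537 - 3216/53) - 3181)/(184/627475) = (-31677/53 - 3181)*(627475/184) = -200270/53*627475/184 = -62832209125/4876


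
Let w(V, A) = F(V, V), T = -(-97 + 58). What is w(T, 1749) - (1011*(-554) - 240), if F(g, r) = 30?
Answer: 560364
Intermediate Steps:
T = 39 (T = -1*(-39) = 39)
w(V, A) = 30
w(T, 1749) - (1011*(-554) - 240) = 30 - (1011*(-554) - 240) = 30 - (-560094 - 240) = 30 - 1*(-560334) = 30 + 560334 = 560364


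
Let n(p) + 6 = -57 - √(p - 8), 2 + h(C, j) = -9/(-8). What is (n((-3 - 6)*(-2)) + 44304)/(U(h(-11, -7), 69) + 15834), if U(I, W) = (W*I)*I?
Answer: 943808/338919 - 64*√10/1016757 ≈ 2.7846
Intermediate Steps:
h(C, j) = -7/8 (h(C, j) = -2 - 9/(-8) = -2 - 9*(-⅛) = -2 + 9/8 = -7/8)
U(I, W) = W*I² (U(I, W) = (I*W)*I = W*I²)
n(p) = -63 - √(-8 + p) (n(p) = -6 + (-57 - √(p - 8)) = -6 + (-57 - √(-8 + p)) = -63 - √(-8 + p))
(n((-3 - 6)*(-2)) + 44304)/(U(h(-11, -7), 69) + 15834) = ((-63 - √(-8 + (-3 - 6)*(-2))) + 44304)/(69*(-7/8)² + 15834) = ((-63 - √(-8 - 9*(-2))) + 44304)/(69*(49/64) + 15834) = ((-63 - √(-8 + 18)) + 44304)/(3381/64 + 15834) = ((-63 - √10) + 44304)/(1016757/64) = (44241 - √10)*(64/1016757) = 943808/338919 - 64*√10/1016757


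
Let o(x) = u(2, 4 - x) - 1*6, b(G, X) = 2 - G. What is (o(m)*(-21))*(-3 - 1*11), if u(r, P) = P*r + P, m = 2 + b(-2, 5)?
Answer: -3528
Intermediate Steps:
m = 6 (m = 2 + (2 - 1*(-2)) = 2 + (2 + 2) = 2 + 4 = 6)
u(r, P) = P + P*r
o(x) = 6 - 3*x (o(x) = (4 - x)*(1 + 2) - 1*6 = (4 - x)*3 - 6 = (12 - 3*x) - 6 = 6 - 3*x)
(o(m)*(-21))*(-3 - 1*11) = ((6 - 3*6)*(-21))*(-3 - 1*11) = ((6 - 18)*(-21))*(-3 - 11) = -12*(-21)*(-14) = 252*(-14) = -3528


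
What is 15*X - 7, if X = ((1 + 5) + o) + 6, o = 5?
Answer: 248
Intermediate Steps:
X = 17 (X = ((1 + 5) + 5) + 6 = (6 + 5) + 6 = 11 + 6 = 17)
15*X - 7 = 15*17 - 7 = 255 - 7 = 248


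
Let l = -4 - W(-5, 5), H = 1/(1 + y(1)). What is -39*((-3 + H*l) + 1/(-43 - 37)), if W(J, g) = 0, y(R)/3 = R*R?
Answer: 12519/80 ≈ 156.49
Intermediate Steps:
y(R) = 3*R² (y(R) = 3*(R*R) = 3*R²)
H = ¼ (H = 1/(1 + 3*1²) = 1/(1 + 3*1) = 1/(1 + 3) = 1/4 = ¼ ≈ 0.25000)
l = -4 (l = -4 - 1*0 = -4 + 0 = -4)
-39*((-3 + H*l) + 1/(-43 - 37)) = -39*((-3 + (¼)*(-4)) + 1/(-43 - 37)) = -39*((-3 - 1) + 1/(-80)) = -39*(-4 - 1/80) = -39*(-321/80) = 12519/80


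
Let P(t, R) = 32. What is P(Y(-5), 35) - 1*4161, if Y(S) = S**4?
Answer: -4129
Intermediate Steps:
P(Y(-5), 35) - 1*4161 = 32 - 1*4161 = 32 - 4161 = -4129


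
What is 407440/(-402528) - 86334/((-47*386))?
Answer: 855002371/228208218 ≈ 3.7466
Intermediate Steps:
407440/(-402528) - 86334/((-47*386)) = 407440*(-1/402528) - 86334/(-18142) = -25465/25158 - 86334*(-1/18142) = -25465/25158 + 43167/9071 = 855002371/228208218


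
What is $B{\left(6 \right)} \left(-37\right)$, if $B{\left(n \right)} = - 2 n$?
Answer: $444$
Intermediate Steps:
$B{\left(6 \right)} \left(-37\right) = \left(-2\right) 6 \left(-37\right) = \left(-12\right) \left(-37\right) = 444$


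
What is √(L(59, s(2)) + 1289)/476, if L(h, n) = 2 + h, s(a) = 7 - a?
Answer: 15*√6/476 ≈ 0.077190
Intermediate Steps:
√(L(59, s(2)) + 1289)/476 = √((2 + 59) + 1289)/476 = √(61 + 1289)*(1/476) = √1350*(1/476) = (15*√6)*(1/476) = 15*√6/476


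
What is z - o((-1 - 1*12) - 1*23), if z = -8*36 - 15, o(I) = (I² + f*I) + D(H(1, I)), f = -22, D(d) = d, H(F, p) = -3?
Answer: -2388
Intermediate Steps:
o(I) = -3 + I² - 22*I (o(I) = (I² - 22*I) - 3 = -3 + I² - 22*I)
z = -303 (z = -288 - 15 = -303)
z - o((-1 - 1*12) - 1*23) = -303 - (-3 + ((-1 - 1*12) - 1*23)² - 22*((-1 - 1*12) - 1*23)) = -303 - (-3 + ((-1 - 12) - 23)² - 22*((-1 - 12) - 23)) = -303 - (-3 + (-13 - 23)² - 22*(-13 - 23)) = -303 - (-3 + (-36)² - 22*(-36)) = -303 - (-3 + 1296 + 792) = -303 - 1*2085 = -303 - 2085 = -2388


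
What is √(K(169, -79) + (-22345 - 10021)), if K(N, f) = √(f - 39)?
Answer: √(-32366 + I*√118) ≈ 0.03 + 179.91*I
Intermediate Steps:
K(N, f) = √(-39 + f)
√(K(169, -79) + (-22345 - 10021)) = √(√(-39 - 79) + (-22345 - 10021)) = √(√(-118) - 32366) = √(I*√118 - 32366) = √(-32366 + I*√118)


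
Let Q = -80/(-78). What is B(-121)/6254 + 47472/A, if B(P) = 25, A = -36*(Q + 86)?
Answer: -160772931/10613038 ≈ -15.149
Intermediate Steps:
Q = 40/39 (Q = -80*(-1/78) = 40/39 ≈ 1.0256)
A = -40728/13 (A = -36*(40/39 + 86) = -36*3394/39 = -40728/13 ≈ -3132.9)
B(-121)/6254 + 47472/A = 25/6254 + 47472/(-40728/13) = 25*(1/6254) + 47472*(-13/40728) = 25/6254 - 25714/1697 = -160772931/10613038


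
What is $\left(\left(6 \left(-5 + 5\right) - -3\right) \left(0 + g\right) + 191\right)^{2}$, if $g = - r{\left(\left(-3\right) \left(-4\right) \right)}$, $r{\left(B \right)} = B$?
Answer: $24025$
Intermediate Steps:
$g = -12$ ($g = - \left(-3\right) \left(-4\right) = \left(-1\right) 12 = -12$)
$\left(\left(6 \left(-5 + 5\right) - -3\right) \left(0 + g\right) + 191\right)^{2} = \left(\left(6 \left(-5 + 5\right) - -3\right) \left(0 - 12\right) + 191\right)^{2} = \left(\left(6 \cdot 0 + 3\right) \left(-12\right) + 191\right)^{2} = \left(\left(0 + 3\right) \left(-12\right) + 191\right)^{2} = \left(3 \left(-12\right) + 191\right)^{2} = \left(-36 + 191\right)^{2} = 155^{2} = 24025$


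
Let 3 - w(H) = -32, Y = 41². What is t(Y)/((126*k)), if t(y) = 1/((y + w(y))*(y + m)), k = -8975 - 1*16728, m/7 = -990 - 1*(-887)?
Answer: -1/5335103854080 ≈ -1.8744e-13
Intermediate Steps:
m = -721 (m = 7*(-990 - 1*(-887)) = 7*(-990 + 887) = 7*(-103) = -721)
Y = 1681
k = -25703 (k = -8975 - 16728 = -25703)
w(H) = 35 (w(H) = 3 - 1*(-32) = 3 + 32 = 35)
t(y) = 1/((-721 + y)*(35 + y)) (t(y) = 1/((y + 35)*(y - 721)) = 1/((35 + y)*(-721 + y)) = 1/((-721 + y)*(35 + y)))
t(Y)/((126*k)) = 1/((-25235 + 1681² - 686*1681)*((126*(-25703)))) = 1/(-25235 + 2825761 - 1153166*(-3238578)) = -1/3238578/1647360 = (1/1647360)*(-1/3238578) = -1/5335103854080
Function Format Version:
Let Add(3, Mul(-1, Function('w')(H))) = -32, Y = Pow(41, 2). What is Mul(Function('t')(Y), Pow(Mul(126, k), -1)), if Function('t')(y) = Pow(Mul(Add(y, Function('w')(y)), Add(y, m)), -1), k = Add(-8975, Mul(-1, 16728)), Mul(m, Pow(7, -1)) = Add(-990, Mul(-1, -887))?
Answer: Rational(-1, 5335103854080) ≈ -1.8744e-13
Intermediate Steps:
m = -721 (m = Mul(7, Add(-990, Mul(-1, -887))) = Mul(7, Add(-990, 887)) = Mul(7, -103) = -721)
Y = 1681
k = -25703 (k = Add(-8975, -16728) = -25703)
Function('w')(H) = 35 (Function('w')(H) = Add(3, Mul(-1, -32)) = Add(3, 32) = 35)
Function('t')(y) = Mul(Pow(Add(-721, y), -1), Pow(Add(35, y), -1)) (Function('t')(y) = Pow(Mul(Add(y, 35), Add(y, -721)), -1) = Pow(Mul(Add(35, y), Add(-721, y)), -1) = Pow(Mul(Add(-721, y), Add(35, y)), -1) = Mul(Pow(Add(-721, y), -1), Pow(Add(35, y), -1)))
Mul(Function('t')(Y), Pow(Mul(126, k), -1)) = Mul(Pow(Add(-25235, Pow(1681, 2), Mul(-686, 1681)), -1), Pow(Mul(126, -25703), -1)) = Mul(Pow(Add(-25235, 2825761, -1153166), -1), Pow(-3238578, -1)) = Mul(Pow(1647360, -1), Rational(-1, 3238578)) = Mul(Rational(1, 1647360), Rational(-1, 3238578)) = Rational(-1, 5335103854080)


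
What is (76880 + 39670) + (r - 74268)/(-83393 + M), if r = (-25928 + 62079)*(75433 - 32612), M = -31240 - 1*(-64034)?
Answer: 4349365747/50599 ≈ 85958.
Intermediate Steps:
M = 32794 (M = -31240 + 64034 = 32794)
r = 1548021971 (r = 36151*42821 = 1548021971)
(76880 + 39670) + (r - 74268)/(-83393 + M) = (76880 + 39670) + (1548021971 - 74268)/(-83393 + 32794) = 116550 + 1547947703/(-50599) = 116550 + 1547947703*(-1/50599) = 116550 - 1547947703/50599 = 4349365747/50599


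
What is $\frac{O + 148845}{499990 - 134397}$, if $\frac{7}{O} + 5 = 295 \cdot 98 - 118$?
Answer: $\frac{4284801022}{10524325691} \approx 0.40713$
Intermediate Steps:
$O = \frac{7}{28787}$ ($O = \frac{7}{-5 + \left(295 \cdot 98 - 118\right)} = \frac{7}{-5 + \left(28910 - 118\right)} = \frac{7}{-5 + 28792} = \frac{7}{28787} \approx 0.00024317$)
$\frac{O + 148845}{499990 - 134397} = \frac{\frac{7}{28787} + 148845}{499990 - 134397} = \frac{4284801022}{28787 \cdot 365593} = \frac{4284801022}{28787} \cdot \frac{1}{365593} = \frac{4284801022}{10524325691}$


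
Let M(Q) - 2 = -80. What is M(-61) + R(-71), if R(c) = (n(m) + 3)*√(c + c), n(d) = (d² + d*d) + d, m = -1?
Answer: -78 + 4*I*√142 ≈ -78.0 + 47.666*I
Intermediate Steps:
M(Q) = -78 (M(Q) = 2 - 80 = -78)
n(d) = d + 2*d² (n(d) = (d² + d²) + d = 2*d² + d = d + 2*d²)
R(c) = 4*√2*√c (R(c) = (-(1 + 2*(-1)) + 3)*√(c + c) = (-(1 - 2) + 3)*√(2*c) = (-1*(-1) + 3)*(√2*√c) = (1 + 3)*(√2*√c) = 4*(√2*√c) = 4*√2*√c)
M(-61) + R(-71) = -78 + 4*√2*√(-71) = -78 + 4*√2*(I*√71) = -78 + 4*I*√142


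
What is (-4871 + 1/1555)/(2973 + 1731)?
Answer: -1893601/1828680 ≈ -1.0355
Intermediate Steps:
(-4871 + 1/1555)/(2973 + 1731) = (-4871 + 1/1555)/4704 = -7574404/1555*1/4704 = -1893601/1828680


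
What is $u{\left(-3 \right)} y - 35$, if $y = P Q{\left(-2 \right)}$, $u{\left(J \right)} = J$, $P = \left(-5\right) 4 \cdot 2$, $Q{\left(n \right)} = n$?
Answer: $-275$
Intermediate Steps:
$P = -40$ ($P = \left(-20\right) 2 = -40$)
$y = 80$ ($y = \left(-40\right) \left(-2\right) = 80$)
$u{\left(-3 \right)} y - 35 = \left(-3\right) 80 - 35 = -240 - 35 = -275$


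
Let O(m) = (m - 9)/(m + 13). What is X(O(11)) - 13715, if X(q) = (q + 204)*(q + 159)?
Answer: 2700181/144 ≈ 18751.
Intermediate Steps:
O(m) = (-9 + m)/(13 + m)
X(q) = (159 + q)*(204 + q) (X(q) = (204 + q)*(159 + q) = (159 + q)*(204 + q))
X(O(11)) - 13715 = (32436 + ((-9 + 11)/(13 + 11))² + 363*((-9 + 11)/(13 + 11))) - 13715 = (32436 + (2/24)² + 363*(2/24)) - 13715 = (32436 + ((1/24)*2)² + 363*((1/24)*2)) - 13715 = (32436 + (1/12)² + 363*(1/12)) - 13715 = (32436 + 1/144 + 121/4) - 13715 = 4675141/144 - 13715 = 2700181/144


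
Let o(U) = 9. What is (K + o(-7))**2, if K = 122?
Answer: 17161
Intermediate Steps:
(K + o(-7))**2 = (122 + 9)**2 = 131**2 = 17161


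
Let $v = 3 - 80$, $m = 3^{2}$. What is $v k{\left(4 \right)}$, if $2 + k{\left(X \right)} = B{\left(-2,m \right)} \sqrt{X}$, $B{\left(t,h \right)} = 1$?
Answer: $0$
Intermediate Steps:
$m = 9$
$v = -77$ ($v = 3 - 80 = -77$)
$k{\left(X \right)} = -2 + \sqrt{X}$ ($k{\left(X \right)} = -2 + 1 \sqrt{X} = -2 + \sqrt{X}$)
$v k{\left(4 \right)} = - 77 \left(-2 + \sqrt{4}\right) = - 77 \left(-2 + 2\right) = \left(-77\right) 0 = 0$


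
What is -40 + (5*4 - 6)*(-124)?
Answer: -1776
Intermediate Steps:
-40 + (5*4 - 6)*(-124) = -40 + (20 - 6)*(-124) = -40 + 14*(-124) = -40 - 1736 = -1776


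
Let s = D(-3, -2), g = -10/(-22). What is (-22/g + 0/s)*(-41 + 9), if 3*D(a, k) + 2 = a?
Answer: 7744/5 ≈ 1548.8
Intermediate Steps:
g = 5/11 (g = -10*(-1/22) = 5/11 ≈ 0.45455)
D(a, k) = -⅔ + a/3
s = -5/3 (s = -⅔ + (⅓)*(-3) = -⅔ - 1 = -5/3 ≈ -1.6667)
(-22/g + 0/s)*(-41 + 9) = (-22/5/11 + 0/(-5/3))*(-41 + 9) = (-22*11/5 + 0*(-⅗))*(-32) = (-242/5 + 0)*(-32) = -242/5*(-32) = 7744/5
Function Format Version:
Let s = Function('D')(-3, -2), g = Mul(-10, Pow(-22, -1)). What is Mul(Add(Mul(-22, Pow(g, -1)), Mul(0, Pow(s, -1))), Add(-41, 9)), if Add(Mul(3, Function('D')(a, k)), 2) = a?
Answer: Rational(7744, 5) ≈ 1548.8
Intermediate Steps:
g = Rational(5, 11) (g = Mul(-10, Rational(-1, 22)) = Rational(5, 11) ≈ 0.45455)
Function('D')(a, k) = Add(Rational(-2, 3), Mul(Rational(1, 3), a))
s = Rational(-5, 3) (s = Add(Rational(-2, 3), Mul(Rational(1, 3), -3)) = Add(Rational(-2, 3), -1) = Rational(-5, 3) ≈ -1.6667)
Mul(Add(Mul(-22, Pow(g, -1)), Mul(0, Pow(s, -1))), Add(-41, 9)) = Mul(Add(Mul(-22, Pow(Rational(5, 11), -1)), Mul(0, Pow(Rational(-5, 3), -1))), Add(-41, 9)) = Mul(Add(Mul(-22, Rational(11, 5)), Mul(0, Rational(-3, 5))), -32) = Mul(Add(Rational(-242, 5), 0), -32) = Mul(Rational(-242, 5), -32) = Rational(7744, 5)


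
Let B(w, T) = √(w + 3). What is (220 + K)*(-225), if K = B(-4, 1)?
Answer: -49500 - 225*I ≈ -49500.0 - 225.0*I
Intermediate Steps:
B(w, T) = √(3 + w)
K = I (K = √(3 - 4) = √(-1) = I ≈ 1.0*I)
(220 + K)*(-225) = (220 + I)*(-225) = -49500 - 225*I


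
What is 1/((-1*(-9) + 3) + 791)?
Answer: 1/803 ≈ 0.0012453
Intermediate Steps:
1/((-1*(-9) + 3) + 791) = 1/((9 + 3) + 791) = 1/(12 + 791) = 1/803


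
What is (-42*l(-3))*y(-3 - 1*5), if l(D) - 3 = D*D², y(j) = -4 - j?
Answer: 4032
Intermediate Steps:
l(D) = 3 + D³ (l(D) = 3 + D*D² = 3 + D³)
(-42*l(-3))*y(-3 - 1*5) = (-42*(3 + (-3)³))*(-4 - (-3 - 1*5)) = (-42*(3 - 27))*(-4 - (-3 - 5)) = (-42*(-24))*(-4 - 1*(-8)) = 1008*(-4 + 8) = 1008*4 = 4032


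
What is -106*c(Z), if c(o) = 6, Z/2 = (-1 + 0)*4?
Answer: -636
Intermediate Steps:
Z = -8 (Z = 2*((-1 + 0)*4) = 2*(-1*4) = 2*(-4) = -8)
-106*c(Z) = -106*6 = -636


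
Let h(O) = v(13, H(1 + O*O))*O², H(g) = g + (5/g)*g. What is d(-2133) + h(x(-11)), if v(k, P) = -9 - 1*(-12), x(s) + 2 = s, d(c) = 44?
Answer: 551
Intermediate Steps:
H(g) = 5 + g (H(g) = g + 5 = 5 + g)
x(s) = -2 + s
v(k, P) = 3 (v(k, P) = -9 + 12 = 3)
h(O) = 3*O²
d(-2133) + h(x(-11)) = 44 + 3*(-2 - 11)² = 44 + 3*(-13)² = 44 + 3*169 = 44 + 507 = 551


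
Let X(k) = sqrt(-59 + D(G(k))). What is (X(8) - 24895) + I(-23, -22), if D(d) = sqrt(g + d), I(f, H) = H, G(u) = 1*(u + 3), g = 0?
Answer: -24917 + I*sqrt(59 - sqrt(11)) ≈ -24917.0 + 7.4621*I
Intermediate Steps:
G(u) = 3 + u (G(u) = 1*(3 + u) = 3 + u)
D(d) = sqrt(d) (D(d) = sqrt(0 + d) = sqrt(d))
X(k) = sqrt(-59 + sqrt(3 + k))
(X(8) - 24895) + I(-23, -22) = (sqrt(-59 + sqrt(3 + 8)) - 24895) - 22 = (sqrt(-59 + sqrt(11)) - 24895) - 22 = (-24895 + sqrt(-59 + sqrt(11))) - 22 = -24917 + sqrt(-59 + sqrt(11))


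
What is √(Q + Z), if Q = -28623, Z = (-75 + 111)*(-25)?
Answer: I*√29523 ≈ 171.82*I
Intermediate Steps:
Z = -900 (Z = 36*(-25) = -900)
√(Q + Z) = √(-28623 - 900) = √(-29523) = I*√29523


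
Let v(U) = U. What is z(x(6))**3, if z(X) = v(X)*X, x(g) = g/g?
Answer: 1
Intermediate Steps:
x(g) = 1
z(X) = X**2 (z(X) = X*X = X**2)
z(x(6))**3 = (1**2)**3 = 1**3 = 1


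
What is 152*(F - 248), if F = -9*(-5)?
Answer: -30856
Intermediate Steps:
F = 45
152*(F - 248) = 152*(45 - 248) = 152*(-203) = -30856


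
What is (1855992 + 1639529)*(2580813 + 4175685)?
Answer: 23617480645458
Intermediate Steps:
(1855992 + 1639529)*(2580813 + 4175685) = 3495521*6756498 = 23617480645458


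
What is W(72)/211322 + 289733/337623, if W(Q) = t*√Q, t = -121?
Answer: 289733/337623 - 363*√2/105661 ≈ 0.85330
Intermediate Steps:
W(Q) = -121*√Q
W(72)/211322 + 289733/337623 = -726*√2/211322 + 289733/337623 = -726*√2*(1/211322) + 289733*(1/337623) = -726*√2*(1/211322) + 289733/337623 = -363*√2/105661 + 289733/337623 = 289733/337623 - 363*√2/105661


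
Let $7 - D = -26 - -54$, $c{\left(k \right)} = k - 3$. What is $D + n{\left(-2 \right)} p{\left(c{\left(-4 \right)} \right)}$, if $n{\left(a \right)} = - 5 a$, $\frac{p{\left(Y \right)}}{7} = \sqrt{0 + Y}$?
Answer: $-21 + 70 i \sqrt{7} \approx -21.0 + 185.2 i$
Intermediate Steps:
$c{\left(k \right)} = -3 + k$
$p{\left(Y \right)} = 7 \sqrt{Y}$ ($p{\left(Y \right)} = 7 \sqrt{0 + Y} = 7 \sqrt{Y}$)
$D = -21$ ($D = 7 - \left(-26 - -54\right) = 7 - \left(-26 + 54\right) = 7 - 28 = -21$)
$D + n{\left(-2 \right)} p{\left(c{\left(-4 \right)} \right)} = -21 + \left(-5\right) \left(-2\right) 7 \sqrt{-3 - 4} = -21 + 10 \cdot 7 \sqrt{-7} = -21 + 10 \cdot 7 i \sqrt{7} = -21 + 70 i \sqrt{7}$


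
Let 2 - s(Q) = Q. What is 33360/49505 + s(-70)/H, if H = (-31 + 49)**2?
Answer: 79850/89109 ≈ 0.89609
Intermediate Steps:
H = 324 (H = 18**2 = 324)
s(Q) = 2 - Q
33360/49505 + s(-70)/H = 33360/49505 + (2 - 1*(-70))/324 = 33360*(1/49505) + (2 + 70)*(1/324) = 6672/9901 + 72*(1/324) = 6672/9901 + 2/9 = 79850/89109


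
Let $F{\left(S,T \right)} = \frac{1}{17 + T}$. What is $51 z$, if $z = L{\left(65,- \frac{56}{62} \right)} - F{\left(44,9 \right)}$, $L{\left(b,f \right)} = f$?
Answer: $- \frac{38709}{806} \approx -48.026$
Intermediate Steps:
$z = - \frac{759}{806}$ ($z = - \frac{56}{62} - \frac{1}{17 + 9} = \left(-56\right) \frac{1}{62} - \frac{1}{26} = - \frac{28}{31} - \frac{1}{26} = - \frac{759}{806} \approx -0.94169$)
$51 z = 51 \left(- \frac{759}{806}\right) = - \frac{38709}{806}$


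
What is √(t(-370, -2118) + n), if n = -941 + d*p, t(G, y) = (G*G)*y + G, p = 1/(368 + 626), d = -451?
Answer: I*√286486483714690/994 ≈ 17028.0*I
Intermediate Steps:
p = 1/994 ≈ 0.0010060
t(G, y) = G + y*G² (t(G, y) = G²*y + G = y*G² + G = G + y*G²)
n = -935805/994 (n = -941 - 451*1/994 = -941 - 451/994 = -935805/994 ≈ -941.45)
√(t(-370, -2118) + n) = √(-370*(1 - 370*(-2118)) - 935805/994) = √(-370*(1 + 783660) - 935805/994) = √(-370*783661 - 935805/994) = √(-289954570 - 935805/994) = √(-288215778385/994) = I*√286486483714690/994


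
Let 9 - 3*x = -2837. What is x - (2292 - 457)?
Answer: -2659/3 ≈ -886.33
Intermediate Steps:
x = 2846/3 (x = 3 - ⅓*(-2837) = 3 + 2837/3 = 2846/3 ≈ 948.67)
x - (2292 - 457) = 2846/3 - (2292 - 457) = 2846/3 - 1*1835 = 2846/3 - 1835 = -2659/3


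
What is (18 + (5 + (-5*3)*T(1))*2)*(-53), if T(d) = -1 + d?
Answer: -1484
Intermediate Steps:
(18 + (5 + (-5*3)*T(1))*2)*(-53) = (18 + (5 + (-5*3)*(-1 + 1))*2)*(-53) = (18 + (5 - 15*0)*2)*(-53) = (18 + (5 + 0)*2)*(-53) = (18 + 5*2)*(-53) = (18 + 10)*(-53) = 28*(-53) = -1484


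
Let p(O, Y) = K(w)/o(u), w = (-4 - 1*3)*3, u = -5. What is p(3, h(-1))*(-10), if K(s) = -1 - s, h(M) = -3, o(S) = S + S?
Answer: 20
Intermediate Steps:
o(S) = 2*S
w = -21 (w = (-4 - 3)*3 = -7*3 = -21)
p(O, Y) = -2 (p(O, Y) = (-1 - 1*(-21))/((2*(-5))) = (-1 + 21)/(-10) = 20*(-⅒) = -2)
p(3, h(-1))*(-10) = -2*(-10) = 20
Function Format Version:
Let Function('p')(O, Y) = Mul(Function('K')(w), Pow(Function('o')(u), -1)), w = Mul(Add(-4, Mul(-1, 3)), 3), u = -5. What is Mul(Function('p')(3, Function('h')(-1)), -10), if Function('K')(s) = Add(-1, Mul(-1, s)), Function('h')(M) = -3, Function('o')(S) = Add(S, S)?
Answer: 20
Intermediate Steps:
Function('o')(S) = Mul(2, S)
w = -21 (w = Mul(Add(-4, -3), 3) = Mul(-7, 3) = -21)
Function('p')(O, Y) = -2 (Function('p')(O, Y) = Mul(Add(-1, Mul(-1, -21)), Pow(Mul(2, -5), -1)) = Mul(Add(-1, 21), Pow(-10, -1)) = Mul(20, Rational(-1, 10)) = -2)
Mul(Function('p')(3, Function('h')(-1)), -10) = Mul(-2, -10) = 20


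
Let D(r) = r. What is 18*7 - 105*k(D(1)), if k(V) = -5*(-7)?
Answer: -3549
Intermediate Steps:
k(V) = 35
18*7 - 105*k(D(1)) = 18*7 - 105*35 = 126 - 3675 = -3549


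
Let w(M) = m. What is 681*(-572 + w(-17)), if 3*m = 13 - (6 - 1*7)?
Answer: -386354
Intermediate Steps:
m = 14/3 (m = (13 - (6 - 1*7))/3 = (13 - (6 - 7))/3 = (13 - 1*(-1))/3 = (13 + 1)/3 = (⅓)*14 = 14/3 ≈ 4.6667)
w(M) = 14/3
681*(-572 + w(-17)) = 681*(-572 + 14/3) = 681*(-1702/3) = -386354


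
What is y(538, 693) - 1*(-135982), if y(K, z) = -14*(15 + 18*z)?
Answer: -38864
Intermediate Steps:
y(K, z) = -210 - 252*z
y(538, 693) - 1*(-135982) = (-210 - 252*693) - 1*(-135982) = (-210 - 174636) + 135982 = -174846 + 135982 = -38864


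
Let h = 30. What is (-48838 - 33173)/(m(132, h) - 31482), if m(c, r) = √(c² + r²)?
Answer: 143437239/55061000 + 27337*√509/55061000 ≈ 2.6163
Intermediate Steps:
(-48838 - 33173)/(m(132, h) - 31482) = (-48838 - 33173)/(√(132² + 30²) - 31482) = -82011/(√(17424 + 900) - 31482) = -82011/(√18324 - 31482) = -82011/(6*√509 - 31482) = -82011/(-31482 + 6*√509)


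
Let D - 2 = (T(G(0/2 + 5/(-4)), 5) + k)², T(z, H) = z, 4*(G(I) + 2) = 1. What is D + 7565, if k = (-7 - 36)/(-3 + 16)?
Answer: 20530337/2704 ≈ 7592.6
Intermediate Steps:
G(I) = -7/4 (G(I) = -2 + (¼)*1 = -2 + ¼ = -7/4)
k = -43/13 ≈ -3.3077
D = 74577/2704 (D = 2 + (-7/4 - 43/13)² = 2 + (-263/52)² = 2 + 69169/2704 = 74577/2704 ≈ 27.580)
D + 7565 = 74577/2704 + 7565 = 20530337/2704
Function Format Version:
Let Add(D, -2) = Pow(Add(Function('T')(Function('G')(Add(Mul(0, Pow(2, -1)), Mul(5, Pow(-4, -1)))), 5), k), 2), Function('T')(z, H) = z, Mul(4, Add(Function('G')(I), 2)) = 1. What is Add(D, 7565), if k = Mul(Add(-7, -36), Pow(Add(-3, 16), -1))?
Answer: Rational(20530337, 2704) ≈ 7592.6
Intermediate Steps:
Function('G')(I) = Rational(-7, 4) (Function('G')(I) = Add(-2, Mul(Rational(1, 4), 1)) = Add(-2, Rational(1, 4)) = Rational(-7, 4))
k = Rational(-43, 13) (k = Mul(-43, Pow(13, -1)) = Mul(-43, Rational(1, 13)) = Rational(-43, 13) ≈ -3.3077)
D = Rational(74577, 2704) (D = Add(2, Pow(Add(Rational(-7, 4), Rational(-43, 13)), 2)) = Add(2, Pow(Rational(-263, 52), 2)) = Add(2, Rational(69169, 2704)) = Rational(74577, 2704) ≈ 27.580)
Add(D, 7565) = Add(Rational(74577, 2704), 7565) = Rational(20530337, 2704)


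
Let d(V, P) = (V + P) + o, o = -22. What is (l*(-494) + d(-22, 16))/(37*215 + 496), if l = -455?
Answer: 74914/2817 ≈ 26.594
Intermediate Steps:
d(V, P) = -22 + P + V (d(V, P) = (V + P) - 22 = (P + V) - 22 = -22 + P + V)
(l*(-494) + d(-22, 16))/(37*215 + 496) = (-455*(-494) + (-22 + 16 - 22))/(37*215 + 496) = (224770 - 28)/(7955 + 496) = 224742/8451 = 224742*(1/8451) = 74914/2817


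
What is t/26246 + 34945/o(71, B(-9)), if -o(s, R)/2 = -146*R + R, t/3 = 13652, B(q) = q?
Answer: -2794039/236214 ≈ -11.828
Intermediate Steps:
t = 40956 (t = 3*13652 = 40956)
o(s, R) = 290*R (o(s, R) = -2*(-146*R + R) = -(-290)*R = 290*R)
t/26246 + 34945/o(71, B(-9)) = 40956/26246 + 34945/((290*(-9))) = 40956*(1/26246) + 34945/(-2610) = 20478/13123 + 34945*(-1/2610) = 20478/13123 - 241/18 = -2794039/236214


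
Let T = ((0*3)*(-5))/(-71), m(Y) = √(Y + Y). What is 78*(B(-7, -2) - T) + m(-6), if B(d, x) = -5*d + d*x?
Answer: 3822 + 2*I*√3 ≈ 3822.0 + 3.4641*I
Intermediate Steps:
m(Y) = √2*√Y (m(Y) = √(2*Y) = √2*√Y)
T = 0 (T = (0*(-5))*(-1/71) = 0*(-1/71) = 0)
78*(B(-7, -2) - T) + m(-6) = 78*(-7*(-5 - 2) - 1*0) + √2*√(-6) = 78*(-7*(-7) + 0) + √2*(I*√6) = 78*(49 + 0) + 2*I*√3 = 78*49 + 2*I*√3 = 3822 + 2*I*√3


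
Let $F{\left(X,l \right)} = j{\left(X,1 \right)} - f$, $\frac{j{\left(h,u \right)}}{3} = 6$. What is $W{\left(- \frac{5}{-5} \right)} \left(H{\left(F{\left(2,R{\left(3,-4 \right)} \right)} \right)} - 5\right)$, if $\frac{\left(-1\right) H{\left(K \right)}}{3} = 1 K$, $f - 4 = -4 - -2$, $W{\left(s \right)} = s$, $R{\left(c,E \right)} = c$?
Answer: $-53$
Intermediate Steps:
$j{\left(h,u \right)} = 18$ ($j{\left(h,u \right)} = 3 \cdot 6 = 18$)
$f = 2$ ($f = 4 - 2 = 2$)
$F{\left(X,l \right)} = 16$ ($F{\left(X,l \right)} = 18 - 2 = 16$)
$H{\left(K \right)} = - 3 K$ ($H{\left(K \right)} = - 3 \cdot 1 K = - 3 K$)
$W{\left(- \frac{5}{-5} \right)} \left(H{\left(F{\left(2,R{\left(3,-4 \right)} \right)} \right)} - 5\right) = - \frac{5}{-5} \left(\left(-3\right) 16 - 5\right) = \left(-5\right) \left(- \frac{1}{5}\right) \left(-48 - 5\right) = 1 \left(-53\right) = -53$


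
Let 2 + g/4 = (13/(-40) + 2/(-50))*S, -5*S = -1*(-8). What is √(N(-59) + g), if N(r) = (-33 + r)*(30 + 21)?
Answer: 2*I*√734010/25 ≈ 68.54*I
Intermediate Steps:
S = -8/5 (S = -(-1)*(-8)/5 = -⅕*8 = -8/5 ≈ -1.6000)
N(r) = -1683 + 51*r (N(r) = (-33 + r)*51 = -1683 + 51*r)
g = -708/125 (g = -8 + 4*((13/(-40) + 2/(-50))*(-8/5)) = -8 + 4*((13*(-1/40) + 2*(-1/50))*(-8/5)) = -8 + 4*((-13/40 - 1/25)*(-8/5)) = -8 + 4*(-73/200*(-8/5)) = -8 + 4*(73/125) = -8 + 292/125 = -708/125 ≈ -5.6640)
√(N(-59) + g) = √((-1683 + 51*(-59)) - 708/125) = √((-1683 - 3009) - 708/125) = √(-4692 - 708/125) = √(-587208/125) = 2*I*√734010/25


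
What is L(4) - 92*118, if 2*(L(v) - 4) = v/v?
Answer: -21703/2 ≈ -10852.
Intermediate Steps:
L(v) = 9/2 (L(v) = 4 + (v/v)/2 = 4 + (½)*1 = 4 + ½ = 9/2)
L(4) - 92*118 = 9/2 - 92*118 = 9/2 - 10856 = -21703/2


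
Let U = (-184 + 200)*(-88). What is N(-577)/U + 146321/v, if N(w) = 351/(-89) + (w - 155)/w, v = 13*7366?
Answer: 481495388863/314717476736 ≈ 1.5299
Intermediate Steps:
U = -1408 (U = 16*(-88) = -1408)
v = 95758
N(w) = -351/89 + (-155 + w)/w (N(w) = 351*(-1/89) + (-155 + w)/w = -351/89 + (-155 + w)/w)
N(-577)/U + 146321/v = (-262/89 - 155/(-577))/(-1408) + 146321/95758 = (-262/89 - 155*(-1/577))*(-1/1408) + 146321*(1/95758) = (-262/89 + 155/577)*(-1/1408) + 146321/95758 = -137379/51353*(-1/1408) + 146321/95758 = 12489/6573184 + 146321/95758 = 481495388863/314717476736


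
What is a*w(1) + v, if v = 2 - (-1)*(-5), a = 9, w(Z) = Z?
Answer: 6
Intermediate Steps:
v = -3 (v = 2 - 1*5 = 2 - 5 = -3)
a*w(1) + v = 9*1 - 3 = 9 - 3 = 6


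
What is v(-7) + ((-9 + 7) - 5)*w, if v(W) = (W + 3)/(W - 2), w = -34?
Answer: 2146/9 ≈ 238.44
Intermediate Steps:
v(W) = (3 + W)/(-2 + W)
v(-7) + ((-9 + 7) - 5)*w = (3 - 7)/(-2 - 7) + ((-9 + 7) - 5)*(-34) = -4/(-9) + (-2 - 5)*(-34) = -⅑*(-4) - 7*(-34) = 4/9 + 238 = 2146/9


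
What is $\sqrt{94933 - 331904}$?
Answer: $i \sqrt{236971} \approx 486.8 i$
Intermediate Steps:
$\sqrt{94933 - 331904} = \sqrt{-236971} = i \sqrt{236971}$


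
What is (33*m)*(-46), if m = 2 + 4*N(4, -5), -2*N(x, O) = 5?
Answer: 12144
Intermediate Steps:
N(x, O) = -5/2 (N(x, O) = -1/2*5 = -5/2)
m = -8 (m = 2 + 4*(-5/2) = 2 - 10 = -8)
(33*m)*(-46) = (33*(-8))*(-46) = -264*(-46) = 12144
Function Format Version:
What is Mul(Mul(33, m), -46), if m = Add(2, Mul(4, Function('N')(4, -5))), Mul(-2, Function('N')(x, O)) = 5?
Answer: 12144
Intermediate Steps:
Function('N')(x, O) = Rational(-5, 2) (Function('N')(x, O) = Mul(Rational(-1, 2), 5) = Rational(-5, 2))
m = -8 (m = Add(2, Mul(4, Rational(-5, 2))) = Add(2, -10) = -8)
Mul(Mul(33, m), -46) = Mul(Mul(33, -8), -46) = Mul(-264, -46) = 12144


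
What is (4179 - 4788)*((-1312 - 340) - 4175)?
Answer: 3548643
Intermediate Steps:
(4179 - 4788)*((-1312 - 340) - 4175) = -609*(-1652 - 4175) = -609*(-5827) = 3548643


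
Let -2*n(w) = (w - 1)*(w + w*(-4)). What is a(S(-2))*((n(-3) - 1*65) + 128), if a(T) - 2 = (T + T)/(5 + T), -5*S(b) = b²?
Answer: 918/7 ≈ 131.14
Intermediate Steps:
n(w) = 3*w*(-1 + w)/2 (n(w) = -(w - 1)*(w + w*(-4))/2 = -(-1 + w)*(w - 4*w)/2 = -(-1 + w)*(-3*w)/2 = -(-3)*w*(-1 + w)/2 = 3*w*(-1 + w)/2)
S(b) = -b²/5
a(T) = 2 + 2*T/(5 + T) (a(T) = 2 + (T + T)/(5 + T) = 2 + (2*T)/(5 + T) = 2 + 2*T/(5 + T))
a(S(-2))*((n(-3) - 1*65) + 128) = (2*(5 + 2*(-⅕*(-2)²))/(5 - ⅕*(-2)²))*(((3/2)*(-3)*(-1 - 3) - 1*65) + 128) = (2*(5 + 2*(-⅕*4))/(5 - ⅕*4))*(((3/2)*(-3)*(-4) - 65) + 128) = (2*(5 + 2*(-⅘))/(5 - ⅘))*((18 - 65) + 128) = (2*(5 - 8/5)/(21/5))*(-47 + 128) = (2*(5/21)*(17/5))*81 = (34/21)*81 = 918/7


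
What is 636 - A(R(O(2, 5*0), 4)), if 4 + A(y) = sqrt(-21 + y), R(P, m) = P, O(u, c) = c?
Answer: 640 - I*sqrt(21) ≈ 640.0 - 4.5826*I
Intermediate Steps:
A(y) = -4 + sqrt(-21 + y)
636 - A(R(O(2, 5*0), 4)) = 636 - (-4 + sqrt(-21 + 5*0)) = 636 - (-4 + sqrt(-21 + 0)) = 636 - (-4 + sqrt(-21)) = 636 - (-4 + I*sqrt(21)) = 636 + (4 - I*sqrt(21)) = 640 - I*sqrt(21)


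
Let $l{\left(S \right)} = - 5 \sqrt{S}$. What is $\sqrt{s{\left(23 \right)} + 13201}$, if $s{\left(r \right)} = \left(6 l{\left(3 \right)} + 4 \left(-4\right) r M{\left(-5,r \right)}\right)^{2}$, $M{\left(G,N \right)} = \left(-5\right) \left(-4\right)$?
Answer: $\sqrt{54185501 + 441600 \sqrt{3}} \approx 7412.9$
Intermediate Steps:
$M{\left(G,N \right)} = 20$
$s{\left(r \right)} = \left(- 320 r - 30 \sqrt{3}\right)^{2}$ ($s{\left(r \right)} = \left(6 \left(- 5 \sqrt{3}\right) + 4 \left(-4\right) r 20\right)^{2} = \left(- 30 \sqrt{3} + - 16 r 20\right)^{2} = \left(- 30 \sqrt{3} - 320 r\right)^{2} = \left(- 320 r - 30 \sqrt{3}\right)^{2}$)
$\sqrt{s{\left(23 \right)} + 13201} = \sqrt{100 \left(3 \sqrt{3} + 32 \cdot 23\right)^{2} + 13201} = \sqrt{100 \left(3 \sqrt{3} + 736\right)^{2} + 13201} = \sqrt{100 \left(736 + 3 \sqrt{3}\right)^{2} + 13201} = \sqrt{13201 + 100 \left(736 + 3 \sqrt{3}\right)^{2}}$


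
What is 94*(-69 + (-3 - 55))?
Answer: -11938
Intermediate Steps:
94*(-69 + (-3 - 55)) = 94*(-69 - 58) = 94*(-127) = -11938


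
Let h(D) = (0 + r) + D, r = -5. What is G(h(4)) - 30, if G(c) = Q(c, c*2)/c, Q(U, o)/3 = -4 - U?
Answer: -21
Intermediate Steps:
h(D) = -5 + D (h(D) = (0 - 5) + D = -5 + D)
Q(U, o) = -12 - 3*U (Q(U, o) = 3*(-4 - U) = -12 - 3*U)
G(c) = (-12 - 3*c)/c
G(h(4)) - 30 = (-3 - 12/(-5 + 4)) - 30 = (-3 - 12/(-1)) - 30 = (-3 - 12*(-1)) - 30 = (-3 + 12) - 30 = 9 - 30 = -21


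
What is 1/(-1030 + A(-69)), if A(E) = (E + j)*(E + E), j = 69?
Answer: -1/1030 ≈ -0.00097087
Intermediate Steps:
A(E) = 2*E*(69 + E) (A(E) = (E + 69)*(E + E) = (69 + E)*(2*E) = 2*E*(69 + E))
1/(-1030 + A(-69)) = 1/(-1030 + 2*(-69)*(69 - 69)) = 1/(-1030 + 2*(-69)*0) = 1/(-1030 + 0) = 1/(-1030) = -1/1030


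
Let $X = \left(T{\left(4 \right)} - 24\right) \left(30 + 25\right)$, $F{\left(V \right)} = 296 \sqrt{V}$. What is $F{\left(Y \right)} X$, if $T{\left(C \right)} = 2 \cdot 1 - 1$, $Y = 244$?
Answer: $- 748880 \sqrt{61} \approx -5.8489 \cdot 10^{6}$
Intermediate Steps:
$T{\left(C \right)} = 1$ ($T{\left(C \right)} = 2 - 1 = 1$)
$X = -1265$ ($X = \left(1 - 24\right) \left(30 + 25\right) = \left(-23\right) 55 = -1265$)
$F{\left(Y \right)} X = 296 \sqrt{244} \left(-1265\right) = 296 \cdot 2 \sqrt{61} \left(-1265\right) = 592 \sqrt{61} \left(-1265\right) = - 748880 \sqrt{61}$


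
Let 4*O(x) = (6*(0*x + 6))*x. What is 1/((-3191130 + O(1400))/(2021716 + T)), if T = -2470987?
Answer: 49919/353170 ≈ 0.14135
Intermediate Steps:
O(x) = 9*x (O(x) = ((6*(0*x + 6))*x)/4 = ((6*(0 + 6))*x)/4 = ((6*6)*x)/4 = (36*x)/4 = 9*x)
1/((-3191130 + O(1400))/(2021716 + T)) = 1/((-3191130 + 9*1400)/(2021716 - 2470987)) = 1/((-3191130 + 12600)/(-449271)) = 1/(-3178530*(-1/449271)) = 1/(353170/49919) = 49919/353170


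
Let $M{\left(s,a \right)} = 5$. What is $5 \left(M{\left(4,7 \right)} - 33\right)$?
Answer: $-140$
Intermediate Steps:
$5 \left(M{\left(4,7 \right)} - 33\right) = 5 \left(5 - 33\right) = 5 \left(-28\right) = -140$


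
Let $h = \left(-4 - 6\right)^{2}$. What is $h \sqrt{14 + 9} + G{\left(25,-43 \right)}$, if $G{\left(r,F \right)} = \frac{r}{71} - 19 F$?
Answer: $\frac{58032}{71} + 100 \sqrt{23} \approx 1296.9$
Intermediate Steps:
$G{\left(r,F \right)} = - 19 F + \frac{r}{71}$ ($G{\left(r,F \right)} = \frac{r}{71} - 19 F = - 19 F + \frac{r}{71}$)
$h = 100$ ($h = \left(-10\right)^{2} = 100$)
$h \sqrt{14 + 9} + G{\left(25,-43 \right)} = 100 \sqrt{14 + 9} + \left(\left(-19\right) \left(-43\right) + \frac{1}{71} \cdot 25\right) = 100 \sqrt{23} + \left(817 + \frac{25}{71}\right) = 100 \sqrt{23} + \frac{58032}{71} = \frac{58032}{71} + 100 \sqrt{23}$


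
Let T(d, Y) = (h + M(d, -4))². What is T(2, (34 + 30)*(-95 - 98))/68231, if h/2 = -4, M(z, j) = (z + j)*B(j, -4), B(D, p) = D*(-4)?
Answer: 1600/68231 ≈ 0.023450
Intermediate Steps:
B(D, p) = -4*D
M(z, j) = -4*j*(j + z) (M(z, j) = (z + j)*(-4*j) = (j + z)*(-4*j) = -4*j*(j + z))
h = -8 (h = 2*(-4) = -8)
T(d, Y) = (-72 + 16*d)² (T(d, Y) = (-8 - 4*(-4)*(-4 + d))² = (-8 + (-64 + 16*d))² = (-72 + 16*d)²)
T(2, (34 + 30)*(-95 - 98))/68231 = (64*(-9 + 2*2)²)/68231 = (64*(-9 + 4)²)*(1/68231) = (64*(-5)²)*(1/68231) = (64*25)*(1/68231) = 1600*(1/68231) = 1600/68231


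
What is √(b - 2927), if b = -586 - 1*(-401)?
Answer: 2*I*√778 ≈ 55.785*I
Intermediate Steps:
b = -185 (b = -586 + 401 = -185)
√(b - 2927) = √(-185 - 2927) = √(-3112) = 2*I*√778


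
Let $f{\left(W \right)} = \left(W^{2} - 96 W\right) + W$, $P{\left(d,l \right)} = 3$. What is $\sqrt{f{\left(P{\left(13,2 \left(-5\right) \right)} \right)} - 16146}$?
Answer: $i \sqrt{16422} \approx 128.15 i$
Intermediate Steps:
$f{\left(W \right)} = W^{2} - 95 W$
$\sqrt{f{\left(P{\left(13,2 \left(-5\right) \right)} \right)} - 16146} = \sqrt{3 \left(-95 + 3\right) - 16146} = \sqrt{3 \left(-92\right) - 16146} = \sqrt{-276 - 16146} = \sqrt{-16422} = i \sqrt{16422}$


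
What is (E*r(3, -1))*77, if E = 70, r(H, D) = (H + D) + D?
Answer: 5390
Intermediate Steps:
r(H, D) = H + 2*D (r(H, D) = (D + H) + D = H + 2*D)
(E*r(3, -1))*77 = (70*(3 + 2*(-1)))*77 = (70*(3 - 2))*77 = (70*1)*77 = 70*77 = 5390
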